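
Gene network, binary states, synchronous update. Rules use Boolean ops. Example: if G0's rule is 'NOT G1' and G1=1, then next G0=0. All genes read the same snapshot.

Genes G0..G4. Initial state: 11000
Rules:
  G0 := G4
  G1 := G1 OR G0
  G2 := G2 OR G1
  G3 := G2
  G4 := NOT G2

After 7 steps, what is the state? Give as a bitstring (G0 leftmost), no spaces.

Step 1: G0=G4=0 G1=G1|G0=1|1=1 G2=G2|G1=0|1=1 G3=G2=0 G4=NOT G2=NOT 0=1 -> 01101
Step 2: G0=G4=1 G1=G1|G0=1|0=1 G2=G2|G1=1|1=1 G3=G2=1 G4=NOT G2=NOT 1=0 -> 11110
Step 3: G0=G4=0 G1=G1|G0=1|1=1 G2=G2|G1=1|1=1 G3=G2=1 G4=NOT G2=NOT 1=0 -> 01110
Step 4: G0=G4=0 G1=G1|G0=1|0=1 G2=G2|G1=1|1=1 G3=G2=1 G4=NOT G2=NOT 1=0 -> 01110
Step 5: G0=G4=0 G1=G1|G0=1|0=1 G2=G2|G1=1|1=1 G3=G2=1 G4=NOT G2=NOT 1=0 -> 01110
Step 6: G0=G4=0 G1=G1|G0=1|0=1 G2=G2|G1=1|1=1 G3=G2=1 G4=NOT G2=NOT 1=0 -> 01110
Step 7: G0=G4=0 G1=G1|G0=1|0=1 G2=G2|G1=1|1=1 G3=G2=1 G4=NOT G2=NOT 1=0 -> 01110

01110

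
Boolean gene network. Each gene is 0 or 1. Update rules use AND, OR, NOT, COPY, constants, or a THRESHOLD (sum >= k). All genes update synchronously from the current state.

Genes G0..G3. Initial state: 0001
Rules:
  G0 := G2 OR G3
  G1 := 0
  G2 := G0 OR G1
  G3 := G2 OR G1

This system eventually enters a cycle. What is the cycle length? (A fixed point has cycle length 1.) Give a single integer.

Answer: 1

Derivation:
Step 0: 0001
Step 1: G0=G2|G3=0|1=1 G1=0(const) G2=G0|G1=0|0=0 G3=G2|G1=0|0=0 -> 1000
Step 2: G0=G2|G3=0|0=0 G1=0(const) G2=G0|G1=1|0=1 G3=G2|G1=0|0=0 -> 0010
Step 3: G0=G2|G3=1|0=1 G1=0(const) G2=G0|G1=0|0=0 G3=G2|G1=1|0=1 -> 1001
Step 4: G0=G2|G3=0|1=1 G1=0(const) G2=G0|G1=1|0=1 G3=G2|G1=0|0=0 -> 1010
Step 5: G0=G2|G3=1|0=1 G1=0(const) G2=G0|G1=1|0=1 G3=G2|G1=1|0=1 -> 1011
Step 6: G0=G2|G3=1|1=1 G1=0(const) G2=G0|G1=1|0=1 G3=G2|G1=1|0=1 -> 1011
State from step 6 equals state from step 5 -> cycle length 1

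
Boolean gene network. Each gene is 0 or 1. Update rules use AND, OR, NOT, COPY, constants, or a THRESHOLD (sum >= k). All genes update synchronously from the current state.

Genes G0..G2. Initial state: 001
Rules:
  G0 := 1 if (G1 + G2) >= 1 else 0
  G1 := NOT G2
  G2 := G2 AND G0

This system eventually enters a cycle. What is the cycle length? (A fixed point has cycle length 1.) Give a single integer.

Answer: 1

Derivation:
Step 0: 001
Step 1: G0=(0+1>=1)=1 G1=NOT G2=NOT 1=0 G2=G2&G0=1&0=0 -> 100
Step 2: G0=(0+0>=1)=0 G1=NOT G2=NOT 0=1 G2=G2&G0=0&1=0 -> 010
Step 3: G0=(1+0>=1)=1 G1=NOT G2=NOT 0=1 G2=G2&G0=0&0=0 -> 110
Step 4: G0=(1+0>=1)=1 G1=NOT G2=NOT 0=1 G2=G2&G0=0&1=0 -> 110
State from step 4 equals state from step 3 -> cycle length 1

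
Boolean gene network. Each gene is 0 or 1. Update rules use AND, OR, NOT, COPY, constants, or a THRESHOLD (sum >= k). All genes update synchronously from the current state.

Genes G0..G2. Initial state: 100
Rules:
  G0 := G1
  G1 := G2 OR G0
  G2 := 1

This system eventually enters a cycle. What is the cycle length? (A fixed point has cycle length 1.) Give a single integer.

Step 0: 100
Step 1: G0=G1=0 G1=G2|G0=0|1=1 G2=1(const) -> 011
Step 2: G0=G1=1 G1=G2|G0=1|0=1 G2=1(const) -> 111
Step 3: G0=G1=1 G1=G2|G0=1|1=1 G2=1(const) -> 111
State from step 3 equals state from step 2 -> cycle length 1

Answer: 1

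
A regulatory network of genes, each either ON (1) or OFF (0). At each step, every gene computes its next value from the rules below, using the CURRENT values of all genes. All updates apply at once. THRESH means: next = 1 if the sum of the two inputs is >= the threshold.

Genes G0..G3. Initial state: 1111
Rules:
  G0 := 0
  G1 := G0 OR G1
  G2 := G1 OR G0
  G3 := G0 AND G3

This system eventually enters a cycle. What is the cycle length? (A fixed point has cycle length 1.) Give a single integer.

Step 0: 1111
Step 1: G0=0(const) G1=G0|G1=1|1=1 G2=G1|G0=1|1=1 G3=G0&G3=1&1=1 -> 0111
Step 2: G0=0(const) G1=G0|G1=0|1=1 G2=G1|G0=1|0=1 G3=G0&G3=0&1=0 -> 0110
Step 3: G0=0(const) G1=G0|G1=0|1=1 G2=G1|G0=1|0=1 G3=G0&G3=0&0=0 -> 0110
State from step 3 equals state from step 2 -> cycle length 1

Answer: 1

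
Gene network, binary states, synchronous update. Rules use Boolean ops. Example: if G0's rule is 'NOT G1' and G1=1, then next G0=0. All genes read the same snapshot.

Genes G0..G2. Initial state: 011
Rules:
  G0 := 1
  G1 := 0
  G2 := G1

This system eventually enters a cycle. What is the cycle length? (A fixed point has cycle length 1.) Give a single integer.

Step 0: 011
Step 1: G0=1(const) G1=0(const) G2=G1=1 -> 101
Step 2: G0=1(const) G1=0(const) G2=G1=0 -> 100
Step 3: G0=1(const) G1=0(const) G2=G1=0 -> 100
State from step 3 equals state from step 2 -> cycle length 1

Answer: 1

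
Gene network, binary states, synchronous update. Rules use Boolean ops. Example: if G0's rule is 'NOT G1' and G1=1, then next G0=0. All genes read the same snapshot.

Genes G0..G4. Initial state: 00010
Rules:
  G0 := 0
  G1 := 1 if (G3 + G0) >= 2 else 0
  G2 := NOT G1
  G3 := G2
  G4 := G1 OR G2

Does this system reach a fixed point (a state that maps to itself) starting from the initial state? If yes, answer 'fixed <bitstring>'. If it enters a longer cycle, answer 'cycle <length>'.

Step 0: 00010
Step 1: G0=0(const) G1=(1+0>=2)=0 G2=NOT G1=NOT 0=1 G3=G2=0 G4=G1|G2=0|0=0 -> 00100
Step 2: G0=0(const) G1=(0+0>=2)=0 G2=NOT G1=NOT 0=1 G3=G2=1 G4=G1|G2=0|1=1 -> 00111
Step 3: G0=0(const) G1=(1+0>=2)=0 G2=NOT G1=NOT 0=1 G3=G2=1 G4=G1|G2=0|1=1 -> 00111
Fixed point reached at step 2: 00111

Answer: fixed 00111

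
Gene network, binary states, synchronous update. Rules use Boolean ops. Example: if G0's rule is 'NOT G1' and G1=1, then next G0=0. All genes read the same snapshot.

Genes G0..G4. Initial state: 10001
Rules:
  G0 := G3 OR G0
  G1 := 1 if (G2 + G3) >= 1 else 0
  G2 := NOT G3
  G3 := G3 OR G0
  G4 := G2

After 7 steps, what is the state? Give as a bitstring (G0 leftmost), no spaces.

Step 1: G0=G3|G0=0|1=1 G1=(0+0>=1)=0 G2=NOT G3=NOT 0=1 G3=G3|G0=0|1=1 G4=G2=0 -> 10110
Step 2: G0=G3|G0=1|1=1 G1=(1+1>=1)=1 G2=NOT G3=NOT 1=0 G3=G3|G0=1|1=1 G4=G2=1 -> 11011
Step 3: G0=G3|G0=1|1=1 G1=(0+1>=1)=1 G2=NOT G3=NOT 1=0 G3=G3|G0=1|1=1 G4=G2=0 -> 11010
Step 4: G0=G3|G0=1|1=1 G1=(0+1>=1)=1 G2=NOT G3=NOT 1=0 G3=G3|G0=1|1=1 G4=G2=0 -> 11010
Step 5: G0=G3|G0=1|1=1 G1=(0+1>=1)=1 G2=NOT G3=NOT 1=0 G3=G3|G0=1|1=1 G4=G2=0 -> 11010
Step 6: G0=G3|G0=1|1=1 G1=(0+1>=1)=1 G2=NOT G3=NOT 1=0 G3=G3|G0=1|1=1 G4=G2=0 -> 11010
Step 7: G0=G3|G0=1|1=1 G1=(0+1>=1)=1 G2=NOT G3=NOT 1=0 G3=G3|G0=1|1=1 G4=G2=0 -> 11010

11010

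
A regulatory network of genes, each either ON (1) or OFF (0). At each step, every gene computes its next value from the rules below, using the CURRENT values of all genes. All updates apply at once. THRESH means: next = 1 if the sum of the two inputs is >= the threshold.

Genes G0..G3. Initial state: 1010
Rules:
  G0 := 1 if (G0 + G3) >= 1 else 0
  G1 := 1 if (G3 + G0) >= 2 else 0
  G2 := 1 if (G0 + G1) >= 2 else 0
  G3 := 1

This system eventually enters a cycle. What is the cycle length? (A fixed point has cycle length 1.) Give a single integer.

Step 0: 1010
Step 1: G0=(1+0>=1)=1 G1=(0+1>=2)=0 G2=(1+0>=2)=0 G3=1(const) -> 1001
Step 2: G0=(1+1>=1)=1 G1=(1+1>=2)=1 G2=(1+0>=2)=0 G3=1(const) -> 1101
Step 3: G0=(1+1>=1)=1 G1=(1+1>=2)=1 G2=(1+1>=2)=1 G3=1(const) -> 1111
Step 4: G0=(1+1>=1)=1 G1=(1+1>=2)=1 G2=(1+1>=2)=1 G3=1(const) -> 1111
State from step 4 equals state from step 3 -> cycle length 1

Answer: 1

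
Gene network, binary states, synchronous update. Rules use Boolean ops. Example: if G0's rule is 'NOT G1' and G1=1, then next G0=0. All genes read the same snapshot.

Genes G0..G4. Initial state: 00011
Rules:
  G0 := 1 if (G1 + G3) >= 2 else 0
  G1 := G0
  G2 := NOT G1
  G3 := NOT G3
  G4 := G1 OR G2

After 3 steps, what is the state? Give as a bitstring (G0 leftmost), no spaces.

Step 1: G0=(0+1>=2)=0 G1=G0=0 G2=NOT G1=NOT 0=1 G3=NOT G3=NOT 1=0 G4=G1|G2=0|0=0 -> 00100
Step 2: G0=(0+0>=2)=0 G1=G0=0 G2=NOT G1=NOT 0=1 G3=NOT G3=NOT 0=1 G4=G1|G2=0|1=1 -> 00111
Step 3: G0=(0+1>=2)=0 G1=G0=0 G2=NOT G1=NOT 0=1 G3=NOT G3=NOT 1=0 G4=G1|G2=0|1=1 -> 00101

00101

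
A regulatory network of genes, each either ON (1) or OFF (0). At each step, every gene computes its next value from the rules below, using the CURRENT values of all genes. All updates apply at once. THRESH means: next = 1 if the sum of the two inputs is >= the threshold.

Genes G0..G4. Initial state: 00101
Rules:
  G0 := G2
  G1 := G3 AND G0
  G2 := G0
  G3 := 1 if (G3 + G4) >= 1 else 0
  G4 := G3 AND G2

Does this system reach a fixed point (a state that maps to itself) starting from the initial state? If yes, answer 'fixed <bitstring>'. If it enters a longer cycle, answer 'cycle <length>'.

Step 0: 00101
Step 1: G0=G2=1 G1=G3&G0=0&0=0 G2=G0=0 G3=(0+1>=1)=1 G4=G3&G2=0&1=0 -> 10010
Step 2: G0=G2=0 G1=G3&G0=1&1=1 G2=G0=1 G3=(1+0>=1)=1 G4=G3&G2=1&0=0 -> 01110
Step 3: G0=G2=1 G1=G3&G0=1&0=0 G2=G0=0 G3=(1+0>=1)=1 G4=G3&G2=1&1=1 -> 10011
Step 4: G0=G2=0 G1=G3&G0=1&1=1 G2=G0=1 G3=(1+1>=1)=1 G4=G3&G2=1&0=0 -> 01110
Cycle of length 2 starting at step 2 -> no fixed point

Answer: cycle 2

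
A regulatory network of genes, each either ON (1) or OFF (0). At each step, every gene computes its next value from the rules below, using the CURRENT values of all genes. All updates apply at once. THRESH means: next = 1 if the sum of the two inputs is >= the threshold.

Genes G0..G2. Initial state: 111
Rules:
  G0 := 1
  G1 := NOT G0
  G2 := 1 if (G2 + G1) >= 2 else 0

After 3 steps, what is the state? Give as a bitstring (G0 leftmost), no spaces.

Step 1: G0=1(const) G1=NOT G0=NOT 1=0 G2=(1+1>=2)=1 -> 101
Step 2: G0=1(const) G1=NOT G0=NOT 1=0 G2=(1+0>=2)=0 -> 100
Step 3: G0=1(const) G1=NOT G0=NOT 1=0 G2=(0+0>=2)=0 -> 100

100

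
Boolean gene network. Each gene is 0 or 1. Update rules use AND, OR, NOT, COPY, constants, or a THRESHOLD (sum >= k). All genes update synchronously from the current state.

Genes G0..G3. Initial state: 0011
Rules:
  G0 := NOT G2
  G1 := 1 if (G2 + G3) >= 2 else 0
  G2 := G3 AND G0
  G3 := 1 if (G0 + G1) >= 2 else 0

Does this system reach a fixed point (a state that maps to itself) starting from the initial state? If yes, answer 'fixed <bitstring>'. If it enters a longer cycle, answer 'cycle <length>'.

Answer: fixed 1000

Derivation:
Step 0: 0011
Step 1: G0=NOT G2=NOT 1=0 G1=(1+1>=2)=1 G2=G3&G0=1&0=0 G3=(0+0>=2)=0 -> 0100
Step 2: G0=NOT G2=NOT 0=1 G1=(0+0>=2)=0 G2=G3&G0=0&0=0 G3=(0+1>=2)=0 -> 1000
Step 3: G0=NOT G2=NOT 0=1 G1=(0+0>=2)=0 G2=G3&G0=0&1=0 G3=(1+0>=2)=0 -> 1000
Fixed point reached at step 2: 1000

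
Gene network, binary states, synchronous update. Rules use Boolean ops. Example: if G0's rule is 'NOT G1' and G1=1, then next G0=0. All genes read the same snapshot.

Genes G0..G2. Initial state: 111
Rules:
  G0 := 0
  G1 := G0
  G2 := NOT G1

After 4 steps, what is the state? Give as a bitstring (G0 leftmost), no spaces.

Step 1: G0=0(const) G1=G0=1 G2=NOT G1=NOT 1=0 -> 010
Step 2: G0=0(const) G1=G0=0 G2=NOT G1=NOT 1=0 -> 000
Step 3: G0=0(const) G1=G0=0 G2=NOT G1=NOT 0=1 -> 001
Step 4: G0=0(const) G1=G0=0 G2=NOT G1=NOT 0=1 -> 001

001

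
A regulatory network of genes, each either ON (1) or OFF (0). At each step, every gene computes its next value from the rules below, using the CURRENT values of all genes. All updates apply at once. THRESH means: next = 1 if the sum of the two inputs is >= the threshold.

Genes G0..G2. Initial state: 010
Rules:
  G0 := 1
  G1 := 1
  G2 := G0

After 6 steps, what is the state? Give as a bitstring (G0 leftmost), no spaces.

Step 1: G0=1(const) G1=1(const) G2=G0=0 -> 110
Step 2: G0=1(const) G1=1(const) G2=G0=1 -> 111
Step 3: G0=1(const) G1=1(const) G2=G0=1 -> 111
Step 4: G0=1(const) G1=1(const) G2=G0=1 -> 111
Step 5: G0=1(const) G1=1(const) G2=G0=1 -> 111
Step 6: G0=1(const) G1=1(const) G2=G0=1 -> 111

111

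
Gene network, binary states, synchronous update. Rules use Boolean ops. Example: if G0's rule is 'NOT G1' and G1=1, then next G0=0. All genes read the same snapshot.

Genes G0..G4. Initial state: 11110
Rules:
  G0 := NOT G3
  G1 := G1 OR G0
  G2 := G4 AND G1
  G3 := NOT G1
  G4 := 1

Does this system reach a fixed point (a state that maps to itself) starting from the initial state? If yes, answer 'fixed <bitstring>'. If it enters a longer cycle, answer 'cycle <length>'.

Answer: fixed 11101

Derivation:
Step 0: 11110
Step 1: G0=NOT G3=NOT 1=0 G1=G1|G0=1|1=1 G2=G4&G1=0&1=0 G3=NOT G1=NOT 1=0 G4=1(const) -> 01001
Step 2: G0=NOT G3=NOT 0=1 G1=G1|G0=1|0=1 G2=G4&G1=1&1=1 G3=NOT G1=NOT 1=0 G4=1(const) -> 11101
Step 3: G0=NOT G3=NOT 0=1 G1=G1|G0=1|1=1 G2=G4&G1=1&1=1 G3=NOT G1=NOT 1=0 G4=1(const) -> 11101
Fixed point reached at step 2: 11101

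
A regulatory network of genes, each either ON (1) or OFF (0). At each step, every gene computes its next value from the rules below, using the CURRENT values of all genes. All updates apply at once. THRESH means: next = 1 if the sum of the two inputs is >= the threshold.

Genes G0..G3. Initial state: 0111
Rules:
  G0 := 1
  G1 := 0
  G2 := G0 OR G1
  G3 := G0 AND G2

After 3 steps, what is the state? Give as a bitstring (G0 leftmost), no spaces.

Step 1: G0=1(const) G1=0(const) G2=G0|G1=0|1=1 G3=G0&G2=0&1=0 -> 1010
Step 2: G0=1(const) G1=0(const) G2=G0|G1=1|0=1 G3=G0&G2=1&1=1 -> 1011
Step 3: G0=1(const) G1=0(const) G2=G0|G1=1|0=1 G3=G0&G2=1&1=1 -> 1011

1011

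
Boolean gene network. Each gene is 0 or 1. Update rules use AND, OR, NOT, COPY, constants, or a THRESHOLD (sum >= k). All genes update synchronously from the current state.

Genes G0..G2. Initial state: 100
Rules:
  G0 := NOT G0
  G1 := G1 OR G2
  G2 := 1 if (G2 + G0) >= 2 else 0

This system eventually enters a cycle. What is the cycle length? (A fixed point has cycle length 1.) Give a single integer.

Step 0: 100
Step 1: G0=NOT G0=NOT 1=0 G1=G1|G2=0|0=0 G2=(0+1>=2)=0 -> 000
Step 2: G0=NOT G0=NOT 0=1 G1=G1|G2=0|0=0 G2=(0+0>=2)=0 -> 100
State from step 2 equals state from step 0 -> cycle length 2

Answer: 2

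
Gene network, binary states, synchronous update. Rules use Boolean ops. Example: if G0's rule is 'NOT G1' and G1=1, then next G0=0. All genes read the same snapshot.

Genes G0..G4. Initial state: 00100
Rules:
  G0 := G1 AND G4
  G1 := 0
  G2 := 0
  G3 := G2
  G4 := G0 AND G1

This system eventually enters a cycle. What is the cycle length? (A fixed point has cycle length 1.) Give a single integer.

Answer: 1

Derivation:
Step 0: 00100
Step 1: G0=G1&G4=0&0=0 G1=0(const) G2=0(const) G3=G2=1 G4=G0&G1=0&0=0 -> 00010
Step 2: G0=G1&G4=0&0=0 G1=0(const) G2=0(const) G3=G2=0 G4=G0&G1=0&0=0 -> 00000
Step 3: G0=G1&G4=0&0=0 G1=0(const) G2=0(const) G3=G2=0 G4=G0&G1=0&0=0 -> 00000
State from step 3 equals state from step 2 -> cycle length 1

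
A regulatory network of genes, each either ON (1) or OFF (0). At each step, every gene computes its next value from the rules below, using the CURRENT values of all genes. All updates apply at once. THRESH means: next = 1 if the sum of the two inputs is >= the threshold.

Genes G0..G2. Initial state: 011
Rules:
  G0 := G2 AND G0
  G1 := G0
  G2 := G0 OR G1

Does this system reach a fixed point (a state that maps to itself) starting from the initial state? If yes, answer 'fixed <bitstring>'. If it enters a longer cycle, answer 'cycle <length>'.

Answer: fixed 000

Derivation:
Step 0: 011
Step 1: G0=G2&G0=1&0=0 G1=G0=0 G2=G0|G1=0|1=1 -> 001
Step 2: G0=G2&G0=1&0=0 G1=G0=0 G2=G0|G1=0|0=0 -> 000
Step 3: G0=G2&G0=0&0=0 G1=G0=0 G2=G0|G1=0|0=0 -> 000
Fixed point reached at step 2: 000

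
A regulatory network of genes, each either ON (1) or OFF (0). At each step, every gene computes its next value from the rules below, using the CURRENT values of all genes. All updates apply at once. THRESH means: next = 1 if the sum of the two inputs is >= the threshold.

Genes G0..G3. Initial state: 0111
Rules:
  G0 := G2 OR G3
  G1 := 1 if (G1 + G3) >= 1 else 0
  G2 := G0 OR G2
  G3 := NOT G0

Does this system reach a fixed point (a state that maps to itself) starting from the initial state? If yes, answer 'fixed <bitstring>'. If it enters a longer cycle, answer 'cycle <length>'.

Answer: fixed 1110

Derivation:
Step 0: 0111
Step 1: G0=G2|G3=1|1=1 G1=(1+1>=1)=1 G2=G0|G2=0|1=1 G3=NOT G0=NOT 0=1 -> 1111
Step 2: G0=G2|G3=1|1=1 G1=(1+1>=1)=1 G2=G0|G2=1|1=1 G3=NOT G0=NOT 1=0 -> 1110
Step 3: G0=G2|G3=1|0=1 G1=(1+0>=1)=1 G2=G0|G2=1|1=1 G3=NOT G0=NOT 1=0 -> 1110
Fixed point reached at step 2: 1110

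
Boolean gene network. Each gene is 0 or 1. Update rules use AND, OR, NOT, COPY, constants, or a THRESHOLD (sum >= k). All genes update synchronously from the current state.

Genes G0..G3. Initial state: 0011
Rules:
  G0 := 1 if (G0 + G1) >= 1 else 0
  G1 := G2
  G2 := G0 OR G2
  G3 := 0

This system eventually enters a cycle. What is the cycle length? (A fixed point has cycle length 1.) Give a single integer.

Step 0: 0011
Step 1: G0=(0+0>=1)=0 G1=G2=1 G2=G0|G2=0|1=1 G3=0(const) -> 0110
Step 2: G0=(0+1>=1)=1 G1=G2=1 G2=G0|G2=0|1=1 G3=0(const) -> 1110
Step 3: G0=(1+1>=1)=1 G1=G2=1 G2=G0|G2=1|1=1 G3=0(const) -> 1110
State from step 3 equals state from step 2 -> cycle length 1

Answer: 1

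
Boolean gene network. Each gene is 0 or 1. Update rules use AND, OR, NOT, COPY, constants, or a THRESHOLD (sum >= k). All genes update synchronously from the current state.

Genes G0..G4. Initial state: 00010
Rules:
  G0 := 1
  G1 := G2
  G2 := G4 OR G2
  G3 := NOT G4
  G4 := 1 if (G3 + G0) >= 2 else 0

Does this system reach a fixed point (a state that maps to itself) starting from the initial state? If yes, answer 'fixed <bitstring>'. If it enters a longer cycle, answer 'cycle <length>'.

Step 0: 00010
Step 1: G0=1(const) G1=G2=0 G2=G4|G2=0|0=0 G3=NOT G4=NOT 0=1 G4=(1+0>=2)=0 -> 10010
Step 2: G0=1(const) G1=G2=0 G2=G4|G2=0|0=0 G3=NOT G4=NOT 0=1 G4=(1+1>=2)=1 -> 10011
Step 3: G0=1(const) G1=G2=0 G2=G4|G2=1|0=1 G3=NOT G4=NOT 1=0 G4=(1+1>=2)=1 -> 10101
Step 4: G0=1(const) G1=G2=1 G2=G4|G2=1|1=1 G3=NOT G4=NOT 1=0 G4=(0+1>=2)=0 -> 11100
Step 5: G0=1(const) G1=G2=1 G2=G4|G2=0|1=1 G3=NOT G4=NOT 0=1 G4=(0+1>=2)=0 -> 11110
Step 6: G0=1(const) G1=G2=1 G2=G4|G2=0|1=1 G3=NOT G4=NOT 0=1 G4=(1+1>=2)=1 -> 11111
Step 7: G0=1(const) G1=G2=1 G2=G4|G2=1|1=1 G3=NOT G4=NOT 1=0 G4=(1+1>=2)=1 -> 11101
Step 8: G0=1(const) G1=G2=1 G2=G4|G2=1|1=1 G3=NOT G4=NOT 1=0 G4=(0+1>=2)=0 -> 11100
Cycle of length 4 starting at step 4 -> no fixed point

Answer: cycle 4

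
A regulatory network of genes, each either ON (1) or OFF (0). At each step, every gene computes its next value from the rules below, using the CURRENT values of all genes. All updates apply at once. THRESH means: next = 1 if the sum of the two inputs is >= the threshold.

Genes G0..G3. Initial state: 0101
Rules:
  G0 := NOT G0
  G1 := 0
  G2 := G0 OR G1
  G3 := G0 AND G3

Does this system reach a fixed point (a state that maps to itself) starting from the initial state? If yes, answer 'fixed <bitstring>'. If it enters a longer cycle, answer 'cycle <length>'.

Answer: cycle 2

Derivation:
Step 0: 0101
Step 1: G0=NOT G0=NOT 0=1 G1=0(const) G2=G0|G1=0|1=1 G3=G0&G3=0&1=0 -> 1010
Step 2: G0=NOT G0=NOT 1=0 G1=0(const) G2=G0|G1=1|0=1 G3=G0&G3=1&0=0 -> 0010
Step 3: G0=NOT G0=NOT 0=1 G1=0(const) G2=G0|G1=0|0=0 G3=G0&G3=0&0=0 -> 1000
Step 4: G0=NOT G0=NOT 1=0 G1=0(const) G2=G0|G1=1|0=1 G3=G0&G3=1&0=0 -> 0010
Cycle of length 2 starting at step 2 -> no fixed point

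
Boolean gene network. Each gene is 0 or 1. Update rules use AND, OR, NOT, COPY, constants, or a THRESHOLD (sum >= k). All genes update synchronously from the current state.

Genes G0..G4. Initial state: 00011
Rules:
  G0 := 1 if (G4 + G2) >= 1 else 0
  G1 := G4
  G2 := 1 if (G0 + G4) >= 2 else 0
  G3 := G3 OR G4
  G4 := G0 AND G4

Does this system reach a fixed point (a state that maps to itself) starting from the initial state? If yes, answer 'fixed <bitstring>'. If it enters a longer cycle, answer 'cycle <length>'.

Answer: fixed 00010

Derivation:
Step 0: 00011
Step 1: G0=(1+0>=1)=1 G1=G4=1 G2=(0+1>=2)=0 G3=G3|G4=1|1=1 G4=G0&G4=0&1=0 -> 11010
Step 2: G0=(0+0>=1)=0 G1=G4=0 G2=(1+0>=2)=0 G3=G3|G4=1|0=1 G4=G0&G4=1&0=0 -> 00010
Step 3: G0=(0+0>=1)=0 G1=G4=0 G2=(0+0>=2)=0 G3=G3|G4=1|0=1 G4=G0&G4=0&0=0 -> 00010
Fixed point reached at step 2: 00010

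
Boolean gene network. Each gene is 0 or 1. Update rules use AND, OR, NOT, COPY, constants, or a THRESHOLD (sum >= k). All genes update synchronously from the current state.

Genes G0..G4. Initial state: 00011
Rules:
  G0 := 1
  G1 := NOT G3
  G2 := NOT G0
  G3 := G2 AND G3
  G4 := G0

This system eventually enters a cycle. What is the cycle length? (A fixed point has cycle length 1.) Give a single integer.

Step 0: 00011
Step 1: G0=1(const) G1=NOT G3=NOT 1=0 G2=NOT G0=NOT 0=1 G3=G2&G3=0&1=0 G4=G0=0 -> 10100
Step 2: G0=1(const) G1=NOT G3=NOT 0=1 G2=NOT G0=NOT 1=0 G3=G2&G3=1&0=0 G4=G0=1 -> 11001
Step 3: G0=1(const) G1=NOT G3=NOT 0=1 G2=NOT G0=NOT 1=0 G3=G2&G3=0&0=0 G4=G0=1 -> 11001
State from step 3 equals state from step 2 -> cycle length 1

Answer: 1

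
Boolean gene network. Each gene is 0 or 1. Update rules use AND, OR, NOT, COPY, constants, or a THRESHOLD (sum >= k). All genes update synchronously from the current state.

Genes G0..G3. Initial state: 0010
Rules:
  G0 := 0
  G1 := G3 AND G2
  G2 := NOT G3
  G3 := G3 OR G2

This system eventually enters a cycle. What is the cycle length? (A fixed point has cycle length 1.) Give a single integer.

Answer: 1

Derivation:
Step 0: 0010
Step 1: G0=0(const) G1=G3&G2=0&1=0 G2=NOT G3=NOT 0=1 G3=G3|G2=0|1=1 -> 0011
Step 2: G0=0(const) G1=G3&G2=1&1=1 G2=NOT G3=NOT 1=0 G3=G3|G2=1|1=1 -> 0101
Step 3: G0=0(const) G1=G3&G2=1&0=0 G2=NOT G3=NOT 1=0 G3=G3|G2=1|0=1 -> 0001
Step 4: G0=0(const) G1=G3&G2=1&0=0 G2=NOT G3=NOT 1=0 G3=G3|G2=1|0=1 -> 0001
State from step 4 equals state from step 3 -> cycle length 1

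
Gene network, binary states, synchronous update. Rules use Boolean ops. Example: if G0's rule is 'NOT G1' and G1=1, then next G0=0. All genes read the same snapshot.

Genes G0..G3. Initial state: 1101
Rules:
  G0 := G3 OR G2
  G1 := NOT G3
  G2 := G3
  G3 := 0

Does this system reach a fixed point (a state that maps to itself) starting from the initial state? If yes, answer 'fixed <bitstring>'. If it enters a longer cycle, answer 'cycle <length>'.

Answer: fixed 0100

Derivation:
Step 0: 1101
Step 1: G0=G3|G2=1|0=1 G1=NOT G3=NOT 1=0 G2=G3=1 G3=0(const) -> 1010
Step 2: G0=G3|G2=0|1=1 G1=NOT G3=NOT 0=1 G2=G3=0 G3=0(const) -> 1100
Step 3: G0=G3|G2=0|0=0 G1=NOT G3=NOT 0=1 G2=G3=0 G3=0(const) -> 0100
Step 4: G0=G3|G2=0|0=0 G1=NOT G3=NOT 0=1 G2=G3=0 G3=0(const) -> 0100
Fixed point reached at step 3: 0100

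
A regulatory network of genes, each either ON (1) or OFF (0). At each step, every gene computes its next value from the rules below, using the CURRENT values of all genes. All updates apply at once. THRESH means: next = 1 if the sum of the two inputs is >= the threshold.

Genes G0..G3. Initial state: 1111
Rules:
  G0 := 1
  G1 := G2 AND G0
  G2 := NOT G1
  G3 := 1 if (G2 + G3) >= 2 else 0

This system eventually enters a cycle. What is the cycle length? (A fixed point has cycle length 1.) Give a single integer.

Step 0: 1111
Step 1: G0=1(const) G1=G2&G0=1&1=1 G2=NOT G1=NOT 1=0 G3=(1+1>=2)=1 -> 1101
Step 2: G0=1(const) G1=G2&G0=0&1=0 G2=NOT G1=NOT 1=0 G3=(0+1>=2)=0 -> 1000
Step 3: G0=1(const) G1=G2&G0=0&1=0 G2=NOT G1=NOT 0=1 G3=(0+0>=2)=0 -> 1010
Step 4: G0=1(const) G1=G2&G0=1&1=1 G2=NOT G1=NOT 0=1 G3=(1+0>=2)=0 -> 1110
Step 5: G0=1(const) G1=G2&G0=1&1=1 G2=NOT G1=NOT 1=0 G3=(1+0>=2)=0 -> 1100
Step 6: G0=1(const) G1=G2&G0=0&1=0 G2=NOT G1=NOT 1=0 G3=(0+0>=2)=0 -> 1000
State from step 6 equals state from step 2 -> cycle length 4

Answer: 4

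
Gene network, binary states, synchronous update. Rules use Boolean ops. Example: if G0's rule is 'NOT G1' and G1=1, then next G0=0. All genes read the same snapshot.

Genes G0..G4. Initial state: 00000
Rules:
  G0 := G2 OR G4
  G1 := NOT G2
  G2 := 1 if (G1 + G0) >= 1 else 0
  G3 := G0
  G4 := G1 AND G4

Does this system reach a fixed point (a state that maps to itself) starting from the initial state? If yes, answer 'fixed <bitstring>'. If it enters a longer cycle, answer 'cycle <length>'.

Step 0: 00000
Step 1: G0=G2|G4=0|0=0 G1=NOT G2=NOT 0=1 G2=(0+0>=1)=0 G3=G0=0 G4=G1&G4=0&0=0 -> 01000
Step 2: G0=G2|G4=0|0=0 G1=NOT G2=NOT 0=1 G2=(1+0>=1)=1 G3=G0=0 G4=G1&G4=1&0=0 -> 01100
Step 3: G0=G2|G4=1|0=1 G1=NOT G2=NOT 1=0 G2=(1+0>=1)=1 G3=G0=0 G4=G1&G4=1&0=0 -> 10100
Step 4: G0=G2|G4=1|0=1 G1=NOT G2=NOT 1=0 G2=(0+1>=1)=1 G3=G0=1 G4=G1&G4=0&0=0 -> 10110
Step 5: G0=G2|G4=1|0=1 G1=NOT G2=NOT 1=0 G2=(0+1>=1)=1 G3=G0=1 G4=G1&G4=0&0=0 -> 10110
Fixed point reached at step 4: 10110

Answer: fixed 10110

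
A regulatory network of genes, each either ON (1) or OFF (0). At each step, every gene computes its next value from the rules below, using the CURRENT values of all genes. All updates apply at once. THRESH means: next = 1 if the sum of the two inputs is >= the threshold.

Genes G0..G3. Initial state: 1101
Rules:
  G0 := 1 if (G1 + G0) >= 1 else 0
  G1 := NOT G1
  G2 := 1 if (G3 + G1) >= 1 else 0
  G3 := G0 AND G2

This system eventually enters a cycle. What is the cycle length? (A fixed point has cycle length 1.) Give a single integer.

Step 0: 1101
Step 1: G0=(1+1>=1)=1 G1=NOT G1=NOT 1=0 G2=(1+1>=1)=1 G3=G0&G2=1&0=0 -> 1010
Step 2: G0=(0+1>=1)=1 G1=NOT G1=NOT 0=1 G2=(0+0>=1)=0 G3=G0&G2=1&1=1 -> 1101
State from step 2 equals state from step 0 -> cycle length 2

Answer: 2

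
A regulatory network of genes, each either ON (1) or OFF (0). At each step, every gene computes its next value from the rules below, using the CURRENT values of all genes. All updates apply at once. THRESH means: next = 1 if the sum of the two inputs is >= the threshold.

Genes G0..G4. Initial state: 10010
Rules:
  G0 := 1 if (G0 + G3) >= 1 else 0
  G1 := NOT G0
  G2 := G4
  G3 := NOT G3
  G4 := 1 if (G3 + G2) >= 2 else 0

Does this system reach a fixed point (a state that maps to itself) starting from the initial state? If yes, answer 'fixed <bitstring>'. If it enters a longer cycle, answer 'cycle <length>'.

Answer: cycle 2

Derivation:
Step 0: 10010
Step 1: G0=(1+1>=1)=1 G1=NOT G0=NOT 1=0 G2=G4=0 G3=NOT G3=NOT 1=0 G4=(1+0>=2)=0 -> 10000
Step 2: G0=(1+0>=1)=1 G1=NOT G0=NOT 1=0 G2=G4=0 G3=NOT G3=NOT 0=1 G4=(0+0>=2)=0 -> 10010
Cycle of length 2 starting at step 0 -> no fixed point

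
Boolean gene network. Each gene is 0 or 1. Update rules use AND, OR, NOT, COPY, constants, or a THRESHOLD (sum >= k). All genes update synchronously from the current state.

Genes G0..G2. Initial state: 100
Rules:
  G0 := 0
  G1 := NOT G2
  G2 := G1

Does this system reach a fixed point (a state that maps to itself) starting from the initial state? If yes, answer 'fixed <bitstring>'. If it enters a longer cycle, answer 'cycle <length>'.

Answer: cycle 4

Derivation:
Step 0: 100
Step 1: G0=0(const) G1=NOT G2=NOT 0=1 G2=G1=0 -> 010
Step 2: G0=0(const) G1=NOT G2=NOT 0=1 G2=G1=1 -> 011
Step 3: G0=0(const) G1=NOT G2=NOT 1=0 G2=G1=1 -> 001
Step 4: G0=0(const) G1=NOT G2=NOT 1=0 G2=G1=0 -> 000
Step 5: G0=0(const) G1=NOT G2=NOT 0=1 G2=G1=0 -> 010
Cycle of length 4 starting at step 1 -> no fixed point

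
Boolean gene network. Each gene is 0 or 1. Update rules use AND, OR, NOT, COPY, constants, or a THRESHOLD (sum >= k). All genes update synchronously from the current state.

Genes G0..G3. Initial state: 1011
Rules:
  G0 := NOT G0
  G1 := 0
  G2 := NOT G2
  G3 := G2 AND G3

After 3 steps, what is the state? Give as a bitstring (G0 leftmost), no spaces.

Step 1: G0=NOT G0=NOT 1=0 G1=0(const) G2=NOT G2=NOT 1=0 G3=G2&G3=1&1=1 -> 0001
Step 2: G0=NOT G0=NOT 0=1 G1=0(const) G2=NOT G2=NOT 0=1 G3=G2&G3=0&1=0 -> 1010
Step 3: G0=NOT G0=NOT 1=0 G1=0(const) G2=NOT G2=NOT 1=0 G3=G2&G3=1&0=0 -> 0000

0000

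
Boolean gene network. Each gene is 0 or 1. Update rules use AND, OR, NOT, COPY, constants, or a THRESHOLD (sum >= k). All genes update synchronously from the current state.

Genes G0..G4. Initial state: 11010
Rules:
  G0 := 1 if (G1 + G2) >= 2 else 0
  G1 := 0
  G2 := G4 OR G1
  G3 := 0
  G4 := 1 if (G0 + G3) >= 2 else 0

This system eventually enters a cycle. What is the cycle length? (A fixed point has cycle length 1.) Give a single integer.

Answer: 1

Derivation:
Step 0: 11010
Step 1: G0=(1+0>=2)=0 G1=0(const) G2=G4|G1=0|1=1 G3=0(const) G4=(1+1>=2)=1 -> 00101
Step 2: G0=(0+1>=2)=0 G1=0(const) G2=G4|G1=1|0=1 G3=0(const) G4=(0+0>=2)=0 -> 00100
Step 3: G0=(0+1>=2)=0 G1=0(const) G2=G4|G1=0|0=0 G3=0(const) G4=(0+0>=2)=0 -> 00000
Step 4: G0=(0+0>=2)=0 G1=0(const) G2=G4|G1=0|0=0 G3=0(const) G4=(0+0>=2)=0 -> 00000
State from step 4 equals state from step 3 -> cycle length 1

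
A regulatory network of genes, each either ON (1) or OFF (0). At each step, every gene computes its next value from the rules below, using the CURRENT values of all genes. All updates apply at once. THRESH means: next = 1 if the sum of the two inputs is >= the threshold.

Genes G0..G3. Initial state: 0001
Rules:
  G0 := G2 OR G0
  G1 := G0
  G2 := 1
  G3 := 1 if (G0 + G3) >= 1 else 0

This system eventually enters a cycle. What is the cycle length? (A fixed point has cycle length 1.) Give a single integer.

Answer: 1

Derivation:
Step 0: 0001
Step 1: G0=G2|G0=0|0=0 G1=G0=0 G2=1(const) G3=(0+1>=1)=1 -> 0011
Step 2: G0=G2|G0=1|0=1 G1=G0=0 G2=1(const) G3=(0+1>=1)=1 -> 1011
Step 3: G0=G2|G0=1|1=1 G1=G0=1 G2=1(const) G3=(1+1>=1)=1 -> 1111
Step 4: G0=G2|G0=1|1=1 G1=G0=1 G2=1(const) G3=(1+1>=1)=1 -> 1111
State from step 4 equals state from step 3 -> cycle length 1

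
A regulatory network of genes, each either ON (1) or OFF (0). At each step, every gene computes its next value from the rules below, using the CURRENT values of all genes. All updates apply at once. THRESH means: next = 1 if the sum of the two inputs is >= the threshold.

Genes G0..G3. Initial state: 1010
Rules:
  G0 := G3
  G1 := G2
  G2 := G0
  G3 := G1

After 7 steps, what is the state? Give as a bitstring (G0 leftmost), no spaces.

Step 1: G0=G3=0 G1=G2=1 G2=G0=1 G3=G1=0 -> 0110
Step 2: G0=G3=0 G1=G2=1 G2=G0=0 G3=G1=1 -> 0101
Step 3: G0=G3=1 G1=G2=0 G2=G0=0 G3=G1=1 -> 1001
Step 4: G0=G3=1 G1=G2=0 G2=G0=1 G3=G1=0 -> 1010
Step 5: G0=G3=0 G1=G2=1 G2=G0=1 G3=G1=0 -> 0110
Step 6: G0=G3=0 G1=G2=1 G2=G0=0 G3=G1=1 -> 0101
Step 7: G0=G3=1 G1=G2=0 G2=G0=0 G3=G1=1 -> 1001

1001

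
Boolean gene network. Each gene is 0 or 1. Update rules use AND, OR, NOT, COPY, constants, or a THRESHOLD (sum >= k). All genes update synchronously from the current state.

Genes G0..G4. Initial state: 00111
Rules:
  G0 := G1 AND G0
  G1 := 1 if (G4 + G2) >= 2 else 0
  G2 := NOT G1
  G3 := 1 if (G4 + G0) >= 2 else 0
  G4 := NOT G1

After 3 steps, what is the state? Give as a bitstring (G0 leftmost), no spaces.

Step 1: G0=G1&G0=0&0=0 G1=(1+1>=2)=1 G2=NOT G1=NOT 0=1 G3=(1+0>=2)=0 G4=NOT G1=NOT 0=1 -> 01101
Step 2: G0=G1&G0=1&0=0 G1=(1+1>=2)=1 G2=NOT G1=NOT 1=0 G3=(1+0>=2)=0 G4=NOT G1=NOT 1=0 -> 01000
Step 3: G0=G1&G0=1&0=0 G1=(0+0>=2)=0 G2=NOT G1=NOT 1=0 G3=(0+0>=2)=0 G4=NOT G1=NOT 1=0 -> 00000

00000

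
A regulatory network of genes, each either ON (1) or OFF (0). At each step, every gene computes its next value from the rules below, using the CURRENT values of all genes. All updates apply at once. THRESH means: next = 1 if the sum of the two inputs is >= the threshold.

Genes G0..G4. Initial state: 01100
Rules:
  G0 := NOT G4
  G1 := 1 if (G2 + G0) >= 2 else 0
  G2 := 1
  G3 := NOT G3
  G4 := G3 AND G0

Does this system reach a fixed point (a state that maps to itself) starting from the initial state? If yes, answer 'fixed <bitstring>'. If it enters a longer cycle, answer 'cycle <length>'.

Step 0: 01100
Step 1: G0=NOT G4=NOT 0=1 G1=(1+0>=2)=0 G2=1(const) G3=NOT G3=NOT 0=1 G4=G3&G0=0&0=0 -> 10110
Step 2: G0=NOT G4=NOT 0=1 G1=(1+1>=2)=1 G2=1(const) G3=NOT G3=NOT 1=0 G4=G3&G0=1&1=1 -> 11101
Step 3: G0=NOT G4=NOT 1=0 G1=(1+1>=2)=1 G2=1(const) G3=NOT G3=NOT 0=1 G4=G3&G0=0&1=0 -> 01110
Step 4: G0=NOT G4=NOT 0=1 G1=(1+0>=2)=0 G2=1(const) G3=NOT G3=NOT 1=0 G4=G3&G0=1&0=0 -> 10100
Step 5: G0=NOT G4=NOT 0=1 G1=(1+1>=2)=1 G2=1(const) G3=NOT G3=NOT 0=1 G4=G3&G0=0&1=0 -> 11110
Step 6: G0=NOT G4=NOT 0=1 G1=(1+1>=2)=1 G2=1(const) G3=NOT G3=NOT 1=0 G4=G3&G0=1&1=1 -> 11101
Cycle of length 4 starting at step 2 -> no fixed point

Answer: cycle 4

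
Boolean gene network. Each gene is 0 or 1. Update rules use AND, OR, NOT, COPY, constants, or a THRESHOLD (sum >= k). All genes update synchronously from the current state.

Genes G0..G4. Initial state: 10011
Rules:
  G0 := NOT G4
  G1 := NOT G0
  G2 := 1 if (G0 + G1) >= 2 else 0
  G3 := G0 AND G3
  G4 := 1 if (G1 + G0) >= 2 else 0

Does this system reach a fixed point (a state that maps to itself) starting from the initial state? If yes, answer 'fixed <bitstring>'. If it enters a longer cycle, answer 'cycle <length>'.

Step 0: 10011
Step 1: G0=NOT G4=NOT 1=0 G1=NOT G0=NOT 1=0 G2=(1+0>=2)=0 G3=G0&G3=1&1=1 G4=(0+1>=2)=0 -> 00010
Step 2: G0=NOT G4=NOT 0=1 G1=NOT G0=NOT 0=1 G2=(0+0>=2)=0 G3=G0&G3=0&1=0 G4=(0+0>=2)=0 -> 11000
Step 3: G0=NOT G4=NOT 0=1 G1=NOT G0=NOT 1=0 G2=(1+1>=2)=1 G3=G0&G3=1&0=0 G4=(1+1>=2)=1 -> 10101
Step 4: G0=NOT G4=NOT 1=0 G1=NOT G0=NOT 1=0 G2=(1+0>=2)=0 G3=G0&G3=1&0=0 G4=(0+1>=2)=0 -> 00000
Step 5: G0=NOT G4=NOT 0=1 G1=NOT G0=NOT 0=1 G2=(0+0>=2)=0 G3=G0&G3=0&0=0 G4=(0+0>=2)=0 -> 11000
Cycle of length 3 starting at step 2 -> no fixed point

Answer: cycle 3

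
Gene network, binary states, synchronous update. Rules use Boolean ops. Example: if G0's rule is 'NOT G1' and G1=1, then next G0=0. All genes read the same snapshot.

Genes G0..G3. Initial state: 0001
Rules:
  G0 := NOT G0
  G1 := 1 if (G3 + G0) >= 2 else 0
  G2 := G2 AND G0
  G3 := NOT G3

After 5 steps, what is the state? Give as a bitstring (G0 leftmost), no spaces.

Step 1: G0=NOT G0=NOT 0=1 G1=(1+0>=2)=0 G2=G2&G0=0&0=0 G3=NOT G3=NOT 1=0 -> 1000
Step 2: G0=NOT G0=NOT 1=0 G1=(0+1>=2)=0 G2=G2&G0=0&1=0 G3=NOT G3=NOT 0=1 -> 0001
Step 3: G0=NOT G0=NOT 0=1 G1=(1+0>=2)=0 G2=G2&G0=0&0=0 G3=NOT G3=NOT 1=0 -> 1000
Step 4: G0=NOT G0=NOT 1=0 G1=(0+1>=2)=0 G2=G2&G0=0&1=0 G3=NOT G3=NOT 0=1 -> 0001
Step 5: G0=NOT G0=NOT 0=1 G1=(1+0>=2)=0 G2=G2&G0=0&0=0 G3=NOT G3=NOT 1=0 -> 1000

1000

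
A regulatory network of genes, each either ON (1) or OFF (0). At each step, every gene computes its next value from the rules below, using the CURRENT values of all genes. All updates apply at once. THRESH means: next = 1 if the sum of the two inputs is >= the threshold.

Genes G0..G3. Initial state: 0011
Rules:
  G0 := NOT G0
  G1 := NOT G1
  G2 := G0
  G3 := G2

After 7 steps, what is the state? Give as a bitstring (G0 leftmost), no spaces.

Step 1: G0=NOT G0=NOT 0=1 G1=NOT G1=NOT 0=1 G2=G0=0 G3=G2=1 -> 1101
Step 2: G0=NOT G0=NOT 1=0 G1=NOT G1=NOT 1=0 G2=G0=1 G3=G2=0 -> 0010
Step 3: G0=NOT G0=NOT 0=1 G1=NOT G1=NOT 0=1 G2=G0=0 G3=G2=1 -> 1101
Step 4: G0=NOT G0=NOT 1=0 G1=NOT G1=NOT 1=0 G2=G0=1 G3=G2=0 -> 0010
Step 5: G0=NOT G0=NOT 0=1 G1=NOT G1=NOT 0=1 G2=G0=0 G3=G2=1 -> 1101
Step 6: G0=NOT G0=NOT 1=0 G1=NOT G1=NOT 1=0 G2=G0=1 G3=G2=0 -> 0010
Step 7: G0=NOT G0=NOT 0=1 G1=NOT G1=NOT 0=1 G2=G0=0 G3=G2=1 -> 1101

1101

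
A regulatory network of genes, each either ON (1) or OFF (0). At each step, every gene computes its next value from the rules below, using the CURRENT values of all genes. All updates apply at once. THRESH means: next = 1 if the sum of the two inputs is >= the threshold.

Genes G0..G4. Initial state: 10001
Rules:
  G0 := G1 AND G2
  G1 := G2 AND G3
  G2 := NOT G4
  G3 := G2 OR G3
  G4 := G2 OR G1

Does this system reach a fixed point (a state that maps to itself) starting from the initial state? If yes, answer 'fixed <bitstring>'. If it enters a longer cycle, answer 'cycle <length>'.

Step 0: 10001
Step 1: G0=G1&G2=0&0=0 G1=G2&G3=0&0=0 G2=NOT G4=NOT 1=0 G3=G2|G3=0|0=0 G4=G2|G1=0|0=0 -> 00000
Step 2: G0=G1&G2=0&0=0 G1=G2&G3=0&0=0 G2=NOT G4=NOT 0=1 G3=G2|G3=0|0=0 G4=G2|G1=0|0=0 -> 00100
Step 3: G0=G1&G2=0&1=0 G1=G2&G3=1&0=0 G2=NOT G4=NOT 0=1 G3=G2|G3=1|0=1 G4=G2|G1=1|0=1 -> 00111
Step 4: G0=G1&G2=0&1=0 G1=G2&G3=1&1=1 G2=NOT G4=NOT 1=0 G3=G2|G3=1|1=1 G4=G2|G1=1|0=1 -> 01011
Step 5: G0=G1&G2=1&0=0 G1=G2&G3=0&1=0 G2=NOT G4=NOT 1=0 G3=G2|G3=0|1=1 G4=G2|G1=0|1=1 -> 00011
Step 6: G0=G1&G2=0&0=0 G1=G2&G3=0&1=0 G2=NOT G4=NOT 1=0 G3=G2|G3=0|1=1 G4=G2|G1=0|0=0 -> 00010
Step 7: G0=G1&G2=0&0=0 G1=G2&G3=0&1=0 G2=NOT G4=NOT 0=1 G3=G2|G3=0|1=1 G4=G2|G1=0|0=0 -> 00110
Step 8: G0=G1&G2=0&1=0 G1=G2&G3=1&1=1 G2=NOT G4=NOT 0=1 G3=G2|G3=1|1=1 G4=G2|G1=1|0=1 -> 01111
Step 9: G0=G1&G2=1&1=1 G1=G2&G3=1&1=1 G2=NOT G4=NOT 1=0 G3=G2|G3=1|1=1 G4=G2|G1=1|1=1 -> 11011
Step 10: G0=G1&G2=1&0=0 G1=G2&G3=0&1=0 G2=NOT G4=NOT 1=0 G3=G2|G3=0|1=1 G4=G2|G1=0|1=1 -> 00011
Cycle of length 5 starting at step 5 -> no fixed point

Answer: cycle 5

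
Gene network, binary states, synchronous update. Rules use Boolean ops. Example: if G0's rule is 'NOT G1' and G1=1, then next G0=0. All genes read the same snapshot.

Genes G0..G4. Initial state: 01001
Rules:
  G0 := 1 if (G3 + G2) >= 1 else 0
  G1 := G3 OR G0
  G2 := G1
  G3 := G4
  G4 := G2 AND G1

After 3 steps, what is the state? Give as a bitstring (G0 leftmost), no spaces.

Step 1: G0=(0+0>=1)=0 G1=G3|G0=0|0=0 G2=G1=1 G3=G4=1 G4=G2&G1=0&1=0 -> 00110
Step 2: G0=(1+1>=1)=1 G1=G3|G0=1|0=1 G2=G1=0 G3=G4=0 G4=G2&G1=1&0=0 -> 11000
Step 3: G0=(0+0>=1)=0 G1=G3|G0=0|1=1 G2=G1=1 G3=G4=0 G4=G2&G1=0&1=0 -> 01100

01100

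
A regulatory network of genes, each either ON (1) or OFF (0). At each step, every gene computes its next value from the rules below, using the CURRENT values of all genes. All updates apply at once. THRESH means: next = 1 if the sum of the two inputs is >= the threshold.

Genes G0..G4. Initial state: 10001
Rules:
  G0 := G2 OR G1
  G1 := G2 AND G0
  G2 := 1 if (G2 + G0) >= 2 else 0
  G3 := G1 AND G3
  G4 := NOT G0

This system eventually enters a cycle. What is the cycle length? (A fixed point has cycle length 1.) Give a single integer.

Answer: 1

Derivation:
Step 0: 10001
Step 1: G0=G2|G1=0|0=0 G1=G2&G0=0&1=0 G2=(0+1>=2)=0 G3=G1&G3=0&0=0 G4=NOT G0=NOT 1=0 -> 00000
Step 2: G0=G2|G1=0|0=0 G1=G2&G0=0&0=0 G2=(0+0>=2)=0 G3=G1&G3=0&0=0 G4=NOT G0=NOT 0=1 -> 00001
Step 3: G0=G2|G1=0|0=0 G1=G2&G0=0&0=0 G2=(0+0>=2)=0 G3=G1&G3=0&0=0 G4=NOT G0=NOT 0=1 -> 00001
State from step 3 equals state from step 2 -> cycle length 1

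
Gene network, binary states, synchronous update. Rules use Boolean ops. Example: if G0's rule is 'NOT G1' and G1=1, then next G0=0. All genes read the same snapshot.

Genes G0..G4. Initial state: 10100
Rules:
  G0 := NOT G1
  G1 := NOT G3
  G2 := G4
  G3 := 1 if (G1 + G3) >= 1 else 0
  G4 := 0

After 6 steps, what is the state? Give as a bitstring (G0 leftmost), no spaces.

Step 1: G0=NOT G1=NOT 0=1 G1=NOT G3=NOT 0=1 G2=G4=0 G3=(0+0>=1)=0 G4=0(const) -> 11000
Step 2: G0=NOT G1=NOT 1=0 G1=NOT G3=NOT 0=1 G2=G4=0 G3=(1+0>=1)=1 G4=0(const) -> 01010
Step 3: G0=NOT G1=NOT 1=0 G1=NOT G3=NOT 1=0 G2=G4=0 G3=(1+1>=1)=1 G4=0(const) -> 00010
Step 4: G0=NOT G1=NOT 0=1 G1=NOT G3=NOT 1=0 G2=G4=0 G3=(0+1>=1)=1 G4=0(const) -> 10010
Step 5: G0=NOT G1=NOT 0=1 G1=NOT G3=NOT 1=0 G2=G4=0 G3=(0+1>=1)=1 G4=0(const) -> 10010
Step 6: G0=NOT G1=NOT 0=1 G1=NOT G3=NOT 1=0 G2=G4=0 G3=(0+1>=1)=1 G4=0(const) -> 10010

10010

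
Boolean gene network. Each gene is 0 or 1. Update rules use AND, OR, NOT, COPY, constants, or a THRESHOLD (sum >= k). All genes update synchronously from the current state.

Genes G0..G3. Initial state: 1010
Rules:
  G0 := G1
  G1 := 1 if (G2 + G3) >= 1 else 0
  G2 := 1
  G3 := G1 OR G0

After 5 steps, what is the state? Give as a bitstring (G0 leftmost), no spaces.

Step 1: G0=G1=0 G1=(1+0>=1)=1 G2=1(const) G3=G1|G0=0|1=1 -> 0111
Step 2: G0=G1=1 G1=(1+1>=1)=1 G2=1(const) G3=G1|G0=1|0=1 -> 1111
Step 3: G0=G1=1 G1=(1+1>=1)=1 G2=1(const) G3=G1|G0=1|1=1 -> 1111
Step 4: G0=G1=1 G1=(1+1>=1)=1 G2=1(const) G3=G1|G0=1|1=1 -> 1111
Step 5: G0=G1=1 G1=(1+1>=1)=1 G2=1(const) G3=G1|G0=1|1=1 -> 1111

1111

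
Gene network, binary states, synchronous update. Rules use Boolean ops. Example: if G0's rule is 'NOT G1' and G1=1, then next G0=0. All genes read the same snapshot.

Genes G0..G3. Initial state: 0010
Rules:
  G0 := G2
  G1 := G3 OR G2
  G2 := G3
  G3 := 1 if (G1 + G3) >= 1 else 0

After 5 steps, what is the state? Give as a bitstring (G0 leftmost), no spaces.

Step 1: G0=G2=1 G1=G3|G2=0|1=1 G2=G3=0 G3=(0+0>=1)=0 -> 1100
Step 2: G0=G2=0 G1=G3|G2=0|0=0 G2=G3=0 G3=(1+0>=1)=1 -> 0001
Step 3: G0=G2=0 G1=G3|G2=1|0=1 G2=G3=1 G3=(0+1>=1)=1 -> 0111
Step 4: G0=G2=1 G1=G3|G2=1|1=1 G2=G3=1 G3=(1+1>=1)=1 -> 1111
Step 5: G0=G2=1 G1=G3|G2=1|1=1 G2=G3=1 G3=(1+1>=1)=1 -> 1111

1111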